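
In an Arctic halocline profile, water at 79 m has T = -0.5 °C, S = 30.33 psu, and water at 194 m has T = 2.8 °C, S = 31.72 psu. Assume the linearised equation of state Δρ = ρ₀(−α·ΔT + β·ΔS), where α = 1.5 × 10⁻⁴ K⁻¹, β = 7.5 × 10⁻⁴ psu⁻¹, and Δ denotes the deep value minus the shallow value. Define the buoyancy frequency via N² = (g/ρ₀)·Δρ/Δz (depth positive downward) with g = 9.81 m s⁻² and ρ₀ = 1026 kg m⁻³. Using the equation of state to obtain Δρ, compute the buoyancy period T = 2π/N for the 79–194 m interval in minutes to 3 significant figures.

ΔT = +3.3 K, ΔS = +1.39 psu (deep − shallow).
Δρ/ρ₀ = −αΔT + βΔS = -4.95 × 10⁻⁴ + 1.0425 × 10⁻³ = 5.475 × 10⁻⁴, so Δρ ≈ 0.5617 kg m⁻³.
N² = (g/ρ₀)·Δρ/Δz = g·(Δρ/ρ₀)/Δz = 9.81 × 5.475 × 10⁻⁴ / 115 = 4.6704 × 10⁻⁵ s⁻².
N = √(4.6704 × 10⁻⁵) = 6.8340 × 10⁻³ rad s⁻¹ → T = 2π/N = 919.40 s = 15.323 min ≈ 15.3 min.

15.3 min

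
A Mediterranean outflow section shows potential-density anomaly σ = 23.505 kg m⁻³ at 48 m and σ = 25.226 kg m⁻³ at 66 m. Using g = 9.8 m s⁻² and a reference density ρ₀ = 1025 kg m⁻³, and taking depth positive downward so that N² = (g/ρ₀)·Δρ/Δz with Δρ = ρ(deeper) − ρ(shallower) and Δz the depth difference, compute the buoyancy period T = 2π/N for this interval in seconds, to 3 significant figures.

208 s

Δρ = 1025.226 − 1023.505 = 1.721 kg m⁻³ over Δz = 66 − 48 = 18 m.
N² = (9.8/1025) × (1.721/18) = 9.1414 × 10⁻⁴ s⁻².
N = √(9.1414 × 10⁻⁴) = 0.030235 rad s⁻¹, so T = 2π/N = 207.81 s ≈ 208 s.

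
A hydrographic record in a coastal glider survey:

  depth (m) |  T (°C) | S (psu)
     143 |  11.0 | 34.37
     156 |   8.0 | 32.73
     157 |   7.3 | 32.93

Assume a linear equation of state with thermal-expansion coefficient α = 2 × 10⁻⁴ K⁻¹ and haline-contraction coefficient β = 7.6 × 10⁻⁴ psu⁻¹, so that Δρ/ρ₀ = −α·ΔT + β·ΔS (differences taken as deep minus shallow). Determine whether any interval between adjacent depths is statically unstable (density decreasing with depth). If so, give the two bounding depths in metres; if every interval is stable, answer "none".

143–156 m

Evaluate Δρ/ρ₀ = −αΔT + βΔS across each adjacent pair:
  143–156 m: −αΔT+βΔS = −(2 × 10⁻⁴)(-3.0)+(7.6 × 10⁻⁴)(-1.64) = -6.5 × 10⁻⁴ → UNSTABLE
  156–157 m: −αΔT+βΔS = −(2 × 10⁻⁴)(-0.7)+(7.6 × 10⁻⁴)(+0.20) = 2.9 × 10⁻⁴ → stable
The 143–156 m interval has Δρ < 0: lighter water underlies denser water.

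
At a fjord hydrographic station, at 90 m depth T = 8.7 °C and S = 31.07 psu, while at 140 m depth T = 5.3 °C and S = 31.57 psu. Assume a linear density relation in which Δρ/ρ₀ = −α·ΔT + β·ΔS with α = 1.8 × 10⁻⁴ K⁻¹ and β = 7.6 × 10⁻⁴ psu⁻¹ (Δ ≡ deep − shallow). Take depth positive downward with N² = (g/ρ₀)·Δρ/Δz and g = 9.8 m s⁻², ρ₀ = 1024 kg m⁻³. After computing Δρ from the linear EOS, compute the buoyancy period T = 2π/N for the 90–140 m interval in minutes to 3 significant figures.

ΔT = -3.4 K, ΔS = +0.50 psu (deep − shallow).
Δρ/ρ₀ = −αΔT + βΔS = 6.12 × 10⁻⁴ + 3.80 × 10⁻⁴ = 9.92 × 10⁻⁴, so Δρ ≈ 1.016 kg m⁻³.
N² = (g/ρ₀)·Δρ/Δz = g·(Δρ/ρ₀)/Δz = 9.8 × 9.92 × 10⁻⁴ / 50 = 1.9443 × 10⁻⁴ s⁻².
N = √(1.9443 × 10⁻⁴) = 0.013944 rad s⁻¹ → T = 2π/N = 450.60 s = 7.5100 min ≈ 7.51 min.

7.51 min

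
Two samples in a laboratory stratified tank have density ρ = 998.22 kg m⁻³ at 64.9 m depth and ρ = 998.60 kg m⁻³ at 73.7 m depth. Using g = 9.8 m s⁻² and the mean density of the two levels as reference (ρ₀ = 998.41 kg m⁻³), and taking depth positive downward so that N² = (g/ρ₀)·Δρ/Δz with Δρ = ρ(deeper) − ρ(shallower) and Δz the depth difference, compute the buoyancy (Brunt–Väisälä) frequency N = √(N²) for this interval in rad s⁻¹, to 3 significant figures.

0.0206 rad s⁻¹

Δρ = 998.60 − 998.22 = 0.38 kg m⁻³ over Δz = 73.7 − 64.9 = 8.8 m.
N² = (9.8/998.41) × (0.38/8.8) = 4.2386 × 10⁻⁴ s⁻².
N = √(4.2386 × 10⁻⁴) = 0.020588 rad s⁻¹ ≈ 0.0206 rad s⁻¹.
Since Δρ > 0 the layer is stably stratified.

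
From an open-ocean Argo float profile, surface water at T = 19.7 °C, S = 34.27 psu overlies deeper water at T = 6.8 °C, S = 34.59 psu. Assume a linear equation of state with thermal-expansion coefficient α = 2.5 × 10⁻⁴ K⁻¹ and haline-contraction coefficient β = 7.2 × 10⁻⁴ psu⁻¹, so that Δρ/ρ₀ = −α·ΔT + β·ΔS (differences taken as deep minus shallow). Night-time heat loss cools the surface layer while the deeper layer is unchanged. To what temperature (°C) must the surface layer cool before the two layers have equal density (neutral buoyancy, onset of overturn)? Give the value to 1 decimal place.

5.9 °C

Neutral buoyancy requires Δρ = 0, i.e. −α(T_deep − T_surf′) + β(S_deep − S_surf) = 0.
T_surf′ = T_deep − (β/α)·ΔS = 6.8 − (7.2 × 10⁻⁴/2.5 × 10⁻⁴)·(+0.32) = 5.878 °C.
Cooling required: 19.7 − (5.878) = 13.822 °C.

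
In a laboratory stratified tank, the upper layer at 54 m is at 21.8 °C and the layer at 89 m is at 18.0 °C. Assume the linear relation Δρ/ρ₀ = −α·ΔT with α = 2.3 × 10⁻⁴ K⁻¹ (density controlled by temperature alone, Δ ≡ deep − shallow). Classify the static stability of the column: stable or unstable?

ΔT = 18.0 − 21.8 = -3.8 K, so Δρ/ρ₀ = −αΔT = 8.74 × 10⁻⁴.
Δρ/ρ₀ > 0, so Δρ > 0: deeper water is denser → statically stable.

stable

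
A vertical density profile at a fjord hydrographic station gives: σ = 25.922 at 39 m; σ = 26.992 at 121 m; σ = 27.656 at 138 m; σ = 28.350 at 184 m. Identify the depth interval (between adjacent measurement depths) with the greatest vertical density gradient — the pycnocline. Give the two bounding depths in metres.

Compute the density gradient over each adjacent pair:
  39–121 m: Δρ/Δz = 1.070/82 = 0.013 kg m⁻⁴
  121–138 m: Δρ/Δz = 0.664/17 = 0.039 kg m⁻⁴
  138–184 m: Δρ/Δz = 0.694/46 = 0.015 kg m⁻⁴
The largest gradient is in the 121–138 m interval — the pycnocline.

121–138 m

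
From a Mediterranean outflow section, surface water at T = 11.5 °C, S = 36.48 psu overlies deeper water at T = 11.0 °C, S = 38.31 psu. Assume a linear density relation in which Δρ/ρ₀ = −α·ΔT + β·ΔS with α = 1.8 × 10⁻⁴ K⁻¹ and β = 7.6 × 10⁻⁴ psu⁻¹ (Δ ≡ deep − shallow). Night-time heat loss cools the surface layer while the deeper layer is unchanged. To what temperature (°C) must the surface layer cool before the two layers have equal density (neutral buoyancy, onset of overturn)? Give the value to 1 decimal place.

3.3 °C

Neutral buoyancy requires Δρ = 0, i.e. −α(T_deep − T_surf′) + β(S_deep − S_surf) = 0.
T_surf′ = T_deep − (β/α)·ΔS = 11.0 − (7.6 × 10⁻⁴/1.8 × 10⁻⁴)·(+1.83) = 3.273 °C.
Cooling required: 11.5 − (3.273) = 8.227 °C.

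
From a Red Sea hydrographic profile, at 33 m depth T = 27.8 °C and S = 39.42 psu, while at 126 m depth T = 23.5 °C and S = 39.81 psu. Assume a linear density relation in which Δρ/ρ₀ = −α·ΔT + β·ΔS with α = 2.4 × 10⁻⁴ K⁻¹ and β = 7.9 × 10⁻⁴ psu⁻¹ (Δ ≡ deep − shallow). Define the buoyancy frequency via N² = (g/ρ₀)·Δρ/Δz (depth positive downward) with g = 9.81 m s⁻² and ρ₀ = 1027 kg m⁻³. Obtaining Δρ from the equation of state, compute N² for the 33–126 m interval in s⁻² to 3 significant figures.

ΔT = -4.3 K, ΔS = +0.39 psu (deep − shallow).
Δρ/ρ₀ = −αΔT + βΔS = 1.032 × 10⁻³ + 3.081 × 10⁻⁴ = 1.3401 × 10⁻³, so Δρ ≈ 1.376 kg m⁻³.
N² = (g/ρ₀)·Δρ/Δz = g·(Δρ/ρ₀)/Δz = 9.81 × 1.3401 × 10⁻³ / 93 = 1.4136 × 10⁻⁴ s⁻² ≈ 1.41 × 10⁻⁴ s⁻².

1.41 × 10⁻⁴ s⁻²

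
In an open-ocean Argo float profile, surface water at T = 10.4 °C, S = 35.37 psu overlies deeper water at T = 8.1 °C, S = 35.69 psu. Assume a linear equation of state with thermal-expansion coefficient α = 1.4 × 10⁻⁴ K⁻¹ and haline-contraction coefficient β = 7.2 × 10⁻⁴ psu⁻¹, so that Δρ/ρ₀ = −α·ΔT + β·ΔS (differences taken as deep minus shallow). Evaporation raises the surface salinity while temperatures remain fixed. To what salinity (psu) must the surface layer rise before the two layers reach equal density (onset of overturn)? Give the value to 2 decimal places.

36.14 psu

Neutral buoyancy requires −α(T_deep − T_surf) + β(S_deep − S_surf′) = 0.
S_surf′ = S_deep − (α/β)·ΔT = 35.69 − (1.4 × 10⁻⁴/7.2 × 10⁻⁴)·(-2.3) = 36.1372 psu.
Increase required: 36.1372 − 35.37 = 0.7672 psu.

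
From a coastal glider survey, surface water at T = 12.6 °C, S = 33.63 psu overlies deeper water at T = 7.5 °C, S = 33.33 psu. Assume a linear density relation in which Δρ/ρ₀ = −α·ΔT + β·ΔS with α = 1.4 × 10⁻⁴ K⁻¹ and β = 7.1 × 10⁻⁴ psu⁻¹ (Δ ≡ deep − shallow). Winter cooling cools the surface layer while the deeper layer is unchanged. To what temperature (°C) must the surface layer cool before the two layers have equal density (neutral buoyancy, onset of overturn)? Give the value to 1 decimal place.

Neutral buoyancy requires Δρ = 0, i.e. −α(T_deep − T_surf′) + β(S_deep − S_surf) = 0.
T_surf′ = T_deep − (β/α)·ΔS = 7.5 − (7.1 × 10⁻⁴/1.4 × 10⁻⁴)·(-0.30) = 9.021 °C.
Cooling required: 12.6 − (9.021) = 3.579 °C.

9.0 °C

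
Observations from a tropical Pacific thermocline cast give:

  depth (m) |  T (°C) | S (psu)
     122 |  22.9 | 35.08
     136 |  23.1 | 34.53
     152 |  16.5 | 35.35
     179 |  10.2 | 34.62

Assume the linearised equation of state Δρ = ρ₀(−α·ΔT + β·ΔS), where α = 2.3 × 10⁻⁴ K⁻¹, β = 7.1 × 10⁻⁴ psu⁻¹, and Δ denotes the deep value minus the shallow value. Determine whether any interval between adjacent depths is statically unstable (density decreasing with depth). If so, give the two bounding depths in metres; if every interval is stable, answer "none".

122–136 m

Evaluate Δρ/ρ₀ = −αΔT + βΔS across each adjacent pair:
  122–136 m: −αΔT+βΔS = −(2.3 × 10⁻⁴)(+0.2)+(7.1 × 10⁻⁴)(-0.55) = -4.4 × 10⁻⁴ → UNSTABLE
  136–152 m: −αΔT+βΔS = −(2.3 × 10⁻⁴)(-6.6)+(7.1 × 10⁻⁴)(+0.82) = 2.1 × 10⁻³ → stable
  152–179 m: −αΔT+βΔS = −(2.3 × 10⁻⁴)(-6.3)+(7.1 × 10⁻⁴)(-0.73) = 9.3 × 10⁻⁴ → stable
The 122–136 m interval has Δρ < 0: lighter water underlies denser water.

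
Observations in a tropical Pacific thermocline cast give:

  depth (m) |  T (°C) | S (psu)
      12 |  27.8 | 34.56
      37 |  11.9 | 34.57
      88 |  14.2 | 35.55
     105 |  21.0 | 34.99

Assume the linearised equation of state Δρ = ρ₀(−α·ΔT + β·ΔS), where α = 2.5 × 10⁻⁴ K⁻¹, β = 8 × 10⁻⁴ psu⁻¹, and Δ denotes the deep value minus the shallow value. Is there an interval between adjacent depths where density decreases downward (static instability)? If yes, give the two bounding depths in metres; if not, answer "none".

88–105 m

Evaluate Δρ/ρ₀ = −αΔT + βΔS across each adjacent pair:
  12–37 m: −αΔT+βΔS = −(2.5 × 10⁻⁴)(-15.9)+(8 × 10⁻⁴)(+0.01) = 4.0 × 10⁻³ → stable
  37–88 m: −αΔT+βΔS = −(2.5 × 10⁻⁴)(+2.3)+(8 × 10⁻⁴)(+0.98) = 2.1 × 10⁻⁴ → stable
  88–105 m: −αΔT+βΔS = −(2.5 × 10⁻⁴)(+6.8)+(8 × 10⁻⁴)(-0.56) = -2.1 × 10⁻³ → UNSTABLE
The 88–105 m interval has Δρ < 0: lighter water underlies denser water.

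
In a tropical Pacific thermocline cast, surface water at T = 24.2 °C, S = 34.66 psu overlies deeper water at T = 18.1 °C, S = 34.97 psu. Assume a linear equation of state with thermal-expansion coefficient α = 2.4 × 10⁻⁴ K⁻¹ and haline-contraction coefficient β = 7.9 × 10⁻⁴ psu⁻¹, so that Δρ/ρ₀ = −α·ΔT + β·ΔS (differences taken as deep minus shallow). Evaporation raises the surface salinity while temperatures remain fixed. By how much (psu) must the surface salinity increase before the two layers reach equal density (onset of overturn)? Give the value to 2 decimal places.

2.16 psu

Neutral buoyancy requires −α(T_deep − T_surf) + β(S_deep − S_surf′) = 0.
S_surf′ = S_deep − (α/β)·ΔT = 34.97 − (2.4 × 10⁻⁴/7.9 × 10⁻⁴)·(-6.1) = 36.8232 psu.
Increase required: 36.8232 − 34.66 = 2.1632 psu.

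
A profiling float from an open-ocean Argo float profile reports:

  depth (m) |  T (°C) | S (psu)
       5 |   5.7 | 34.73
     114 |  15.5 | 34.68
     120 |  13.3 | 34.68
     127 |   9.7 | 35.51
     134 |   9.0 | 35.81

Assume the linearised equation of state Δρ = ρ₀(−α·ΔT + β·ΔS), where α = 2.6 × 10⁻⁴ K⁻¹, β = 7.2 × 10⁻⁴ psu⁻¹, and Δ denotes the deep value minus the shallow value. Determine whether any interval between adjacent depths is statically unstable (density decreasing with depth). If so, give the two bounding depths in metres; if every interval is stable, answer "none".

Evaluate Δρ/ρ₀ = −αΔT + βΔS across each adjacent pair:
  5–114 m: −αΔT+βΔS = −(2.6 × 10⁻⁴)(+9.8)+(7.2 × 10⁻⁴)(-0.05) = -2.6 × 10⁻³ → UNSTABLE
  114–120 m: −αΔT+βΔS = −(2.6 × 10⁻⁴)(-2.2)+(7.2 × 10⁻⁴)(+0.00) = 5.7 × 10⁻⁴ → stable
  120–127 m: −αΔT+βΔS = −(2.6 × 10⁻⁴)(-3.6)+(7.2 × 10⁻⁴)(+0.83) = 1.5 × 10⁻³ → stable
  127–134 m: −αΔT+βΔS = −(2.6 × 10⁻⁴)(-0.7)+(7.2 × 10⁻⁴)(+0.30) = 4.0 × 10⁻⁴ → stable
The 5–114 m interval has Δρ < 0: lighter water underlies denser water.

5–114 m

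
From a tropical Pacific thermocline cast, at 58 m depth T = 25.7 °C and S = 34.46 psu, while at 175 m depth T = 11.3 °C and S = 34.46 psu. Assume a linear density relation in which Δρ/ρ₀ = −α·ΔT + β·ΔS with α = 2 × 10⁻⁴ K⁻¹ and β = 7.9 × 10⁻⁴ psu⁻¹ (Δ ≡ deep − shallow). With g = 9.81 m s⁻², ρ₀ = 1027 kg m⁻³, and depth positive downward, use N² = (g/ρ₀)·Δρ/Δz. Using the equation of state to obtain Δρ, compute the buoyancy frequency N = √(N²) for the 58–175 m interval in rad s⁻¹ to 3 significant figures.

0.0155 rad s⁻¹

ΔT = -14.4 K, ΔS = +0.00 psu (deep − shallow).
Δρ/ρ₀ = −αΔT + βΔS = 2.88 × 10⁻³ + 0 = 2.88 × 10⁻³, so Δρ ≈ 2.958 kg m⁻³.
N² = (g/ρ₀)·Δρ/Δz = g·(Δρ/ρ₀)/Δz = 9.81 × 2.88 × 10⁻³ / 117 = 2.4148 × 10⁻⁴ s⁻².
N = √(2.4148 × 10⁻⁴) = 0.015540 rad s⁻¹ ≈ 0.0155 rad s⁻¹.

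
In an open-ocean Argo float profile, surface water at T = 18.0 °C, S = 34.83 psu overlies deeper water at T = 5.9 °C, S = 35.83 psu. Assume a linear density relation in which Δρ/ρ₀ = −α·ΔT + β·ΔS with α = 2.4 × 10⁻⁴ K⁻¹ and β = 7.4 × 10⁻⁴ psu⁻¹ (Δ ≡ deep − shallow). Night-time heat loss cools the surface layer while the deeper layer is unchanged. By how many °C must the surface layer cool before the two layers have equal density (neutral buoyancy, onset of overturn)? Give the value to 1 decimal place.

Neutral buoyancy requires Δρ = 0, i.e. −α(T_deep − T_surf′) + β(S_deep − S_surf) = 0.
T_surf′ = T_deep − (β/α)·ΔS = 5.9 − (7.4 × 10⁻⁴/2.4 × 10⁻⁴)·(+1.00) = 2.817 °C.
Cooling required: 18.0 − (2.817) = 15.183 °C.

15.2 °C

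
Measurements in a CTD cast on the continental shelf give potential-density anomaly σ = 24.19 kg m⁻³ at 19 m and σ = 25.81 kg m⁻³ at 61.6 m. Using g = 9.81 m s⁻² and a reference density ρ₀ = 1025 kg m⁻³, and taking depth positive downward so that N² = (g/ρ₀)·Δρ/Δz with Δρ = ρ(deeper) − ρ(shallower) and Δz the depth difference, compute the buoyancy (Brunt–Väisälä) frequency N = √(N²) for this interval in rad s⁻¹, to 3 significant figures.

Δρ = 1025.81 − 1024.19 = 1.62 kg m⁻³ over Δz = 61.6 − 19 = 42.6 m.
N² = (9.81/1025) × (1.62/42.6) = 3.6396 × 10⁻⁴ s⁻².
N = √(3.6396 × 10⁻⁴) = 0.019078 rad s⁻¹ ≈ 0.0191 rad s⁻¹.

0.0191 rad s⁻¹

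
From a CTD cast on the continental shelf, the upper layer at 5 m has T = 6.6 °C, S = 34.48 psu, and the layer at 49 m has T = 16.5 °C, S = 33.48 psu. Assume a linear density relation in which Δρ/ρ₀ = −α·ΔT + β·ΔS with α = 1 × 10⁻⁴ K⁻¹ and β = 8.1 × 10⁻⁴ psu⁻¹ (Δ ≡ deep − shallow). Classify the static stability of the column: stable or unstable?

ΔT = 16.5 − 6.6 = +9.9 K and ΔS = 33.48 − 34.48 = -1.00 psu (deep − shallow).
−αΔT = -9.90 × 10⁻⁴; βΔS = -8.10 × 10⁻⁴; sum Δρ/ρ₀ = -1.80 × 10⁻³.
Δρ/ρ₀ < 0, so Δρ < 0: deeper water is lighter → statically unstable; the column would overturn.

unstable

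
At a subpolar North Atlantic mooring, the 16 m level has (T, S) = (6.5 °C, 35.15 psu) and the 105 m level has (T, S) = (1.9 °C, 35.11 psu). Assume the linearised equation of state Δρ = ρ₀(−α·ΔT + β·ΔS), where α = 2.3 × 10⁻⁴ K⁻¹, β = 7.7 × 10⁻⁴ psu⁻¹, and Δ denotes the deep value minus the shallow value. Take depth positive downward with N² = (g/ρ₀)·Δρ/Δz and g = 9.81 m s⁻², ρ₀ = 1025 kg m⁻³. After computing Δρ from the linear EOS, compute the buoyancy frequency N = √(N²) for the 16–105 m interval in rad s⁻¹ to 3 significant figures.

ΔT = -4.6 K, ΔS = -0.04 psu (deep − shallow).
Δρ/ρ₀ = −αΔT + βΔS = 1.058 × 10⁻³ − 3.08 × 10⁻⁵ = 1.0272 × 10⁻³, so Δρ ≈ 1.053 kg m⁻³.
N² = (g/ρ₀)·Δρ/Δz = g·(Δρ/ρ₀)/Δz = 9.81 × 1.0272 × 10⁻³ / 89 = 1.1322 × 10⁻⁴ s⁻².
N = √(1.1322 × 10⁻⁴) = 0.010640 rad s⁻¹ ≈ 0.0106 rad s⁻¹.

0.0106 rad s⁻¹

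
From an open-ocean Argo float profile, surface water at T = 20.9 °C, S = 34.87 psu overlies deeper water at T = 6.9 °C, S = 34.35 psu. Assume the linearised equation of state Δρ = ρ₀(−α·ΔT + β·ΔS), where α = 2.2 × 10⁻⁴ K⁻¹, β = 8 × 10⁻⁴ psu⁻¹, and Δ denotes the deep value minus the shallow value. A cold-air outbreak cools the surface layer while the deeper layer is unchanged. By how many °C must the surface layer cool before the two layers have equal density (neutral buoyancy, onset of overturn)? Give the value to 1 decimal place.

Neutral buoyancy requires Δρ = 0, i.e. −α(T_deep − T_surf′) + β(S_deep − S_surf) = 0.
T_surf′ = T_deep − (β/α)·ΔS = 6.9 − (8 × 10⁻⁴/2.2 × 10⁻⁴)·(-0.52) = 8.791 °C.
Cooling required: 20.9 − (8.791) = 12.109 °C.

12.1 °C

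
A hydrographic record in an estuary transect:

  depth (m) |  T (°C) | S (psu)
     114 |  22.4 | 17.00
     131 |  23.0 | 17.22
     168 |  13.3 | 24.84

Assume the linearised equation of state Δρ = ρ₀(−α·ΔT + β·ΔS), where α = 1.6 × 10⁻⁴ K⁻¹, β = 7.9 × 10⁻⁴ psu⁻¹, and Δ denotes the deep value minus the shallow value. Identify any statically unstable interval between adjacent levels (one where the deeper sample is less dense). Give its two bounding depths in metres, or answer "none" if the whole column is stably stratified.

Evaluate Δρ/ρ₀ = −αΔT + βΔS across each adjacent pair:
  114–131 m: −αΔT+βΔS = −(1.6 × 10⁻⁴)(+0.6)+(7.9 × 10⁻⁴)(+0.22) = 7.8 × 10⁻⁵ → stable
  131–168 m: −αΔT+βΔS = −(1.6 × 10⁻⁴)(-9.7)+(7.9 × 10⁻⁴)(+7.62) = 7.6 × 10⁻³ → stable
Every interval has Δρ > 0: the column is stably stratified throughout.

none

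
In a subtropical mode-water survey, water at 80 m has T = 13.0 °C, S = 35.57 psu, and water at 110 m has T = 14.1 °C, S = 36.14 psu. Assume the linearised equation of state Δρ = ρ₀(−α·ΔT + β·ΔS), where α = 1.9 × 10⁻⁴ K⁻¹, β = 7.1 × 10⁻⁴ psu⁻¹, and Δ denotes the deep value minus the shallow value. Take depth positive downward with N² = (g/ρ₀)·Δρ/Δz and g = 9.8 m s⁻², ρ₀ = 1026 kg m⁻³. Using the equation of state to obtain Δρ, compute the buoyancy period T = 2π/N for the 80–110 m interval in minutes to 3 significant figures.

ΔT = +1.1 K, ΔS = +0.57 psu (deep − shallow).
Δρ/ρ₀ = −αΔT + βΔS = -2.09 × 10⁻⁴ + 4.047 × 10⁻⁴ = 1.957 × 10⁻⁴, so Δρ ≈ 0.2008 kg m⁻³.
N² = (g/ρ₀)·Δρ/Δz = g·(Δρ/ρ₀)/Δz = 9.8 × 1.957 × 10⁻⁴ / 30 = 6.3929 × 10⁻⁵ s⁻².
N = √(6.3929 × 10⁻⁵) = 7.9956 × 10⁻³ rad s⁻¹ → T = 2π/N = 785.83 s = 13.097 min ≈ 13.1 min.

13.1 min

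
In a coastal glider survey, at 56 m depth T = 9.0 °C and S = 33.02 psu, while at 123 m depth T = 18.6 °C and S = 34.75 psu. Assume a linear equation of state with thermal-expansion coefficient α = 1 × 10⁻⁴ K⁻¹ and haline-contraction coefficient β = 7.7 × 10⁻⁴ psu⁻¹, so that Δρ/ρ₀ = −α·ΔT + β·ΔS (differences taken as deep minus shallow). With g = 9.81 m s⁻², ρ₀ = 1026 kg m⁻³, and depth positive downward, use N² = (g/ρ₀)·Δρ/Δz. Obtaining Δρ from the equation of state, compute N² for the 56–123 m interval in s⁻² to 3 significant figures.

ΔT = +9.6 K, ΔS = +1.73 psu (deep − shallow).
Δρ/ρ₀ = −αΔT + βΔS = -9.60 × 10⁻⁴ + 1.3321 × 10⁻³ = 3.721 × 10⁻⁴, so Δρ ≈ 0.3818 kg m⁻³.
N² = (g/ρ₀)·Δρ/Δz = g·(Δρ/ρ₀)/Δz = 9.81 × 3.721 × 10⁻⁴ / 67 = 5.4482 × 10⁻⁵ s⁻² ≈ 5.45 × 10⁻⁵ s⁻².

5.45 × 10⁻⁵ s⁻²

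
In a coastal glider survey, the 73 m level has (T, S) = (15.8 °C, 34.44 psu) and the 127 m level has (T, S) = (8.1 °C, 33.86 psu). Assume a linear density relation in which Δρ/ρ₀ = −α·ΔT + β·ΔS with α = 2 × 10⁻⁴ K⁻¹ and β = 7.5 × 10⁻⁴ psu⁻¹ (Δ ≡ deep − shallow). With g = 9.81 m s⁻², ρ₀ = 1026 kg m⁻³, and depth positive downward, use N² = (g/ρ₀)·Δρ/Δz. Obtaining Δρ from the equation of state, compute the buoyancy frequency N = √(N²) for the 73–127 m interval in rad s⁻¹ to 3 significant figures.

ΔT = -7.7 K, ΔS = -0.58 psu (deep − shallow).
Δρ/ρ₀ = −αΔT + βΔS = 1.54 × 10⁻³ − 4.35 × 10⁻⁴ = 1.105 × 10⁻³, so Δρ ≈ 1.134 kg m⁻³.
N² = (g/ρ₀)·Δρ/Δz = g·(Δρ/ρ₀)/Δz = 9.81 × 1.105 × 10⁻³ / 54 = 2.0074 × 10⁻⁴ s⁻².
N = √(2.0074 × 10⁻⁴) = 0.014168 rad s⁻¹ ≈ 0.0142 rad s⁻¹.

0.0142 rad s⁻¹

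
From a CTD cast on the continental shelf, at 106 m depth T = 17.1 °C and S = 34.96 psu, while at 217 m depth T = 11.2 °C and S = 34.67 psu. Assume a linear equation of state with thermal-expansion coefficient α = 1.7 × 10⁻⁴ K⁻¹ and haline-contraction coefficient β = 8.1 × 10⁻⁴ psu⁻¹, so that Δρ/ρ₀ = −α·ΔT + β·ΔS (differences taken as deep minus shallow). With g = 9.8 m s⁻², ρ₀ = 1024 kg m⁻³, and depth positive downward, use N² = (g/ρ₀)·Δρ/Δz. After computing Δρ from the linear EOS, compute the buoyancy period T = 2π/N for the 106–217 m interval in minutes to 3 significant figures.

ΔT = -5.9 K, ΔS = -0.29 psu (deep − shallow).
Δρ/ρ₀ = −αΔT + βΔS = 1.003 × 10⁻³ − 2.349 × 10⁻⁴ = 7.681 × 10⁻⁴, so Δρ ≈ 0.7865 kg m⁻³.
N² = (g/ρ₀)·Δρ/Δz = g·(Δρ/ρ₀)/Δz = 9.8 × 7.681 × 10⁻⁴ / 111 = 6.7814 × 10⁻⁵ s⁻².
N = √(6.7814 × 10⁻⁵) = 8.2349 × 10⁻³ rad s⁻¹ → T = 2π/N = 762.99 s = 12.716 min ≈ 12.7 min.

12.7 min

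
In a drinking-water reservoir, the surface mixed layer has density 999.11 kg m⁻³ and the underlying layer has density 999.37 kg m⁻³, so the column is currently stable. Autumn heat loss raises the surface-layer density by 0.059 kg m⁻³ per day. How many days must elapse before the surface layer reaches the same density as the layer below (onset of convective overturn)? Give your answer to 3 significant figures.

Density deficit of the surface layer: 999.37 − 999.11 = 0.26 kg m⁻³.
Required change = 0.26 / 0.059 = 4.41 days.

4.41 days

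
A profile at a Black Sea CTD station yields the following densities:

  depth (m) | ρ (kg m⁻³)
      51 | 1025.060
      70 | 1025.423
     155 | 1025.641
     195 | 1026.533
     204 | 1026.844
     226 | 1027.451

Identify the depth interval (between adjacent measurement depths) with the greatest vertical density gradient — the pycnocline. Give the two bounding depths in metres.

195–204 m

Compute the density gradient over each adjacent pair:
  51–70 m: Δρ/Δz = 0.363/19 = 0.019 kg m⁻⁴
  70–155 m: Δρ/Δz = 0.218/85 = 2.6 × 10⁻³ kg m⁻⁴
  155–195 m: Δρ/Δz = 0.892/40 = 0.022 kg m⁻⁴
  195–204 m: Δρ/Δz = 0.311/9 = 0.035 kg m⁻⁴
  204–226 m: Δρ/Δz = 0.607/22 = 0.028 kg m⁻⁴
The largest gradient is in the 195–204 m interval — the pycnocline.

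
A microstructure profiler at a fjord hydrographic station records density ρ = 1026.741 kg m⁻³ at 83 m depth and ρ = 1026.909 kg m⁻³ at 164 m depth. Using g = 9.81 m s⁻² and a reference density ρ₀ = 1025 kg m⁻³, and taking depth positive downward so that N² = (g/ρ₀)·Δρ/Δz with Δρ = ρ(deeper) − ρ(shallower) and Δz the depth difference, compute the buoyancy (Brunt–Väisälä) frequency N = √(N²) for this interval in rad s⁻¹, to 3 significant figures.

4.46 × 10⁻³ rad s⁻¹

Δρ = 1026.909 − 1026.741 = 0.168 kg m⁻³ over Δz = 164 − 83 = 81 m.
N² = (9.81/1025) × (0.168/81) = 1.9850 × 10⁻⁵ s⁻².
N = √(1.9850 × 10⁻⁵) = 4.4553 × 10⁻³ rad s⁻¹ ≈ 4.46 × 10⁻³ rad s⁻¹.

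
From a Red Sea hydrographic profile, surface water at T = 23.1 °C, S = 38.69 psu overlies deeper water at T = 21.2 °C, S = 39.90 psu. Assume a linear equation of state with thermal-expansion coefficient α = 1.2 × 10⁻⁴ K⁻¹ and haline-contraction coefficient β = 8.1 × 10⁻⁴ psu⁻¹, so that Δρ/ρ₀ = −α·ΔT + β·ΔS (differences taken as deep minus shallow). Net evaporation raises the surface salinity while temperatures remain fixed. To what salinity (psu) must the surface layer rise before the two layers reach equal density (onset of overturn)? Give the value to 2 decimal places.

Neutral buoyancy requires −α(T_deep − T_surf) + β(S_deep − S_surf′) = 0.
S_surf′ = S_deep − (α/β)·ΔT = 39.90 − (1.2 × 10⁻⁴/8.1 × 10⁻⁴)·(-1.9) = 40.1815 psu.
Increase required: 40.1815 − 38.69 = 1.4915 psu.

40.18 psu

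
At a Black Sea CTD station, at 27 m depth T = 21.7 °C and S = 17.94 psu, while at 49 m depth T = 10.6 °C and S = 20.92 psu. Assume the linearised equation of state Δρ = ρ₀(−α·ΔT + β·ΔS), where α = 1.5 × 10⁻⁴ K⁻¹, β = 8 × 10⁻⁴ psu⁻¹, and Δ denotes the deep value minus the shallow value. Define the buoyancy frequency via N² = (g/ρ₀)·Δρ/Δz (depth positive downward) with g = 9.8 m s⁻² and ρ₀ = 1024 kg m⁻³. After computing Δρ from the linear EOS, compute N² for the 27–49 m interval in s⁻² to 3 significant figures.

1.80 × 10⁻³ s⁻²

ΔT = -11.1 K, ΔS = +2.98 psu (deep − shallow).
Δρ/ρ₀ = −αΔT + βΔS = 1.665 × 10⁻³ + 2.384 × 10⁻³ = 4.049 × 10⁻³, so Δρ ≈ 4.146 kg m⁻³.
N² = (g/ρ₀)·Δρ/Δz = g·(Δρ/ρ₀)/Δz = 9.8 × 4.049 × 10⁻³ / 22 = 1.8036 × 10⁻³ s⁻² ≈ 1.80 × 10⁻³ s⁻².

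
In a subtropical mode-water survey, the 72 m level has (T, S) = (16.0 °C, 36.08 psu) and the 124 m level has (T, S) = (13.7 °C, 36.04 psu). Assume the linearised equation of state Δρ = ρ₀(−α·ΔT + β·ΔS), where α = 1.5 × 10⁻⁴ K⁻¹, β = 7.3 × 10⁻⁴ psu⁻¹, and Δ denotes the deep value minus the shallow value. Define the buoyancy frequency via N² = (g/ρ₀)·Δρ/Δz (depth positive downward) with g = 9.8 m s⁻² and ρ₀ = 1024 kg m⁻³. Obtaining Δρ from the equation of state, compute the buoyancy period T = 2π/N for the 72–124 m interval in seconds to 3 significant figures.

814 s

ΔT = -2.3 K, ΔS = -0.04 psu (deep − shallow).
Δρ/ρ₀ = −αΔT + βΔS = 3.45 × 10⁻⁴ − 2.92 × 10⁻⁵ = 3.158 × 10⁻⁴, so Δρ ≈ 0.3234 kg m⁻³.
N² = (g/ρ₀)·Δρ/Δz = g·(Δρ/ρ₀)/Δz = 9.8 × 3.158 × 10⁻⁴ / 52 = 5.9516 × 10⁻⁵ s⁻².
N = √(5.9516 × 10⁻⁵) = 7.7147 × 10⁻³ rad s⁻¹ → T = 2π/N = 814.44 s ≈ 814 s.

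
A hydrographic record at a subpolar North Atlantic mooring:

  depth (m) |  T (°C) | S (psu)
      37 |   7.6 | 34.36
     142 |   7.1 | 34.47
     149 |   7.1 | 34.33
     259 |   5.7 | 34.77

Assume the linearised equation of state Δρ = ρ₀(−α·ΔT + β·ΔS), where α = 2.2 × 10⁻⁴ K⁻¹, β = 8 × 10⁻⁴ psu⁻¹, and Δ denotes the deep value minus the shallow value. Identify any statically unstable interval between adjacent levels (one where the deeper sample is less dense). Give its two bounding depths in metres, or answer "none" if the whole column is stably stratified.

142–149 m

Evaluate Δρ/ρ₀ = −αΔT + βΔS across each adjacent pair:
  37–142 m: −αΔT+βΔS = −(2.2 × 10⁻⁴)(-0.5)+(8 × 10⁻⁴)(+0.11) = 2.0 × 10⁻⁴ → stable
  142–149 m: −αΔT+βΔS = −(2.2 × 10⁻⁴)(+0.0)+(8 × 10⁻⁴)(-0.14) = -1.1 × 10⁻⁴ → UNSTABLE
  149–259 m: −αΔT+βΔS = −(2.2 × 10⁻⁴)(-1.4)+(8 × 10⁻⁴)(+0.44) = 6.6 × 10⁻⁴ → stable
The 142–149 m interval has Δρ < 0: lighter water underlies denser water.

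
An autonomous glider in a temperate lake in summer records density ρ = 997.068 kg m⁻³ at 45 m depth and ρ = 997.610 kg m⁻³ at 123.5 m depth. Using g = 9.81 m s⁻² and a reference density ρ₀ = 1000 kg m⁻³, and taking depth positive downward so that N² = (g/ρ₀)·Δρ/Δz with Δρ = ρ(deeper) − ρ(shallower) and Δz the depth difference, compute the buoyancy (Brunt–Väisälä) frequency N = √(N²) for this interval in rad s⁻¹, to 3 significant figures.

8.23 × 10⁻³ rad s⁻¹

Δρ = 997.610 − 997.068 = 0.542 kg m⁻³ over Δz = 123.5 − 45 = 78.5 m.
N² = (9.81/1000) × (0.542/78.5) = 6.7733 × 10⁻⁵ s⁻².
N = √(6.7733 × 10⁻⁵) = 8.2300 × 10⁻³ rad s⁻¹ ≈ 8.23 × 10⁻³ rad s⁻¹.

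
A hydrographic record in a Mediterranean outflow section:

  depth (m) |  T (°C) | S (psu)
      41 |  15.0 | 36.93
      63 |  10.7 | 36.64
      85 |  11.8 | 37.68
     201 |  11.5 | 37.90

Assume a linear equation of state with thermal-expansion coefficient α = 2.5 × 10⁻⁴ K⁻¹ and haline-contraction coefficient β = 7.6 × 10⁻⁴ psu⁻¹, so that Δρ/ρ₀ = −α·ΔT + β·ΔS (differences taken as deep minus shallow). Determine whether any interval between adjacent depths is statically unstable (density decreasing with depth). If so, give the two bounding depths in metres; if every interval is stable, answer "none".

none

Evaluate Δρ/ρ₀ = −αΔT + βΔS across each adjacent pair:
  41–63 m: −αΔT+βΔS = −(2.5 × 10⁻⁴)(-4.3)+(7.6 × 10⁻⁴)(-0.29) = 8.5 × 10⁻⁴ → stable
  63–85 m: −αΔT+βΔS = −(2.5 × 10⁻⁴)(+1.1)+(7.6 × 10⁻⁴)(+1.04) = 5.2 × 10⁻⁴ → stable
  85–201 m: −αΔT+βΔS = −(2.5 × 10⁻⁴)(-0.3)+(7.6 × 10⁻⁴)(+0.22) = 2.4 × 10⁻⁴ → stable
Every interval has Δρ > 0: the column is stably stratified throughout.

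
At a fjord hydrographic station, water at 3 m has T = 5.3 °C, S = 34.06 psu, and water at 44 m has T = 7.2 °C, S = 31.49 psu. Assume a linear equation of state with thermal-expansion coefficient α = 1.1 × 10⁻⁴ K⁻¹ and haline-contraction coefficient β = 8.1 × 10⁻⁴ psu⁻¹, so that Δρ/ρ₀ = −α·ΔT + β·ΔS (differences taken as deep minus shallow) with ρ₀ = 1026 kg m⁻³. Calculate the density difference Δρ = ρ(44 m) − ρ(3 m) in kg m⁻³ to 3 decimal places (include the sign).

-2.350 kg m⁻³

ΔT = +1.9 K, ΔS = -2.57 psu (deep − shallow).
Δρ/ρ₀ = −(1.1 × 10⁻⁴)(+1.9) + (8.1 × 10⁻⁴)(-2.57) = -2.2907 × 10⁻³.
Δρ = 1026 × (-2.2907 × 10⁻³) = -2.350 kg m⁻³.
Negative Δρ: lighter below, statically unstable.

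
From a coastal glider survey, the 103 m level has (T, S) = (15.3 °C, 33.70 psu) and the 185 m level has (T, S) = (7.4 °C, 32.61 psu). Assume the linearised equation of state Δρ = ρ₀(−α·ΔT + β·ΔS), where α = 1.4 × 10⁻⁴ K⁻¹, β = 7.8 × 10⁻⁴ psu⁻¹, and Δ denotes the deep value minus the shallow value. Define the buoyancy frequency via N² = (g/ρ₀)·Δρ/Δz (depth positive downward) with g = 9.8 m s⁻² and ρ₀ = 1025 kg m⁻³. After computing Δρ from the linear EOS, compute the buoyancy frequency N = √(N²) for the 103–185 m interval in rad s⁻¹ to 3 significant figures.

ΔT = -7.9 K, ΔS = -1.09 psu (deep − shallow).
Δρ/ρ₀ = −αΔT + βΔS = 1.106 × 10⁻³ − 8.502 × 10⁻⁴ = 2.558 × 10⁻⁴, so Δρ ≈ 0.2622 kg m⁻³.
N² = (g/ρ₀)·Δρ/Δz = g·(Δρ/ρ₀)/Δz = 9.8 × 2.558 × 10⁻⁴ / 82 = 3.0571 × 10⁻⁵ s⁻².
N = √(3.0571 × 10⁻⁵) = 5.5291 × 10⁻³ rad s⁻¹ ≈ 5.53 × 10⁻³ rad s⁻¹.

5.53 × 10⁻³ rad s⁻¹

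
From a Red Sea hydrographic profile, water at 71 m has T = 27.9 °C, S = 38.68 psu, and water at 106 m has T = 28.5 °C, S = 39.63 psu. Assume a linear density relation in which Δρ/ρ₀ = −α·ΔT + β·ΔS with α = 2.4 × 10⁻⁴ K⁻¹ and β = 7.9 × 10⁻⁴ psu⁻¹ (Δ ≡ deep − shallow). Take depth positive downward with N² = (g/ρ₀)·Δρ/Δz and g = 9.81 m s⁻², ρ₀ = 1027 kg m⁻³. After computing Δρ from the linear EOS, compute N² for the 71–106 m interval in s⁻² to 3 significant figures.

ΔT = +0.6 K, ΔS = +0.95 psu (deep − shallow).
Δρ/ρ₀ = −αΔT + βΔS = -1.44 × 10⁻⁴ + 7.505 × 10⁻⁴ = 6.065 × 10⁻⁴, so Δρ ≈ 0.6229 kg m⁻³.
N² = (g/ρ₀)·Δρ/Δz = g·(Δρ/ρ₀)/Δz = 9.81 × 6.065 × 10⁻⁴ / 35 = 1.6999 × 10⁻⁴ s⁻² ≈ 1.70 × 10⁻⁴ s⁻².

1.70 × 10⁻⁴ s⁻²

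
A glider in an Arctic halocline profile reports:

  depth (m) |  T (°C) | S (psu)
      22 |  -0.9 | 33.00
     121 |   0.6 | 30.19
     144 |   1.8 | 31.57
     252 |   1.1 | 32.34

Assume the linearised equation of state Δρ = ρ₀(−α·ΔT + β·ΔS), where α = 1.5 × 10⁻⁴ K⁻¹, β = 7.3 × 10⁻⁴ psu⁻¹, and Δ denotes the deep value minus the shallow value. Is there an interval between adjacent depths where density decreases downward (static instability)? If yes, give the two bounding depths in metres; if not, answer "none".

Evaluate Δρ/ρ₀ = −αΔT + βΔS across each adjacent pair:
  22–121 m: −αΔT+βΔS = −(1.5 × 10⁻⁴)(+1.5)+(7.3 × 10⁻⁴)(-2.81) = -2.3 × 10⁻³ → UNSTABLE
  121–144 m: −αΔT+βΔS = −(1.5 × 10⁻⁴)(+1.2)+(7.3 × 10⁻⁴)(+1.38) = 8.3 × 10⁻⁴ → stable
  144–252 m: −αΔT+βΔS = −(1.5 × 10⁻⁴)(-0.7)+(7.3 × 10⁻⁴)(+0.77) = 6.7 × 10⁻⁴ → stable
The 22–121 m interval has Δρ < 0: lighter water underlies denser water.

22–121 m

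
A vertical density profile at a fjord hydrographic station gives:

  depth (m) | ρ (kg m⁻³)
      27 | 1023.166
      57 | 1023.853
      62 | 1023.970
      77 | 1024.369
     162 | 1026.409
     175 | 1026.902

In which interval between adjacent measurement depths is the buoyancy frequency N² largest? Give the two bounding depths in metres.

Compute the density gradient over each adjacent pair:
  27–57 m: Δρ/Δz = 0.687/30 = 0.023 kg m⁻⁴
  57–62 m: Δρ/Δz = 0.117/5 = 0.023 kg m⁻⁴
  62–77 m: Δρ/Δz = 0.399/15 = 0.027 kg m⁻⁴
  77–162 m: Δρ/Δz = 2.040/85 = 0.024 kg m⁻⁴
  162–175 m: Δρ/Δz = 0.493/13 = 0.038 kg m⁻⁴
The largest gradient is in the 162–175 m interval — the pycnocline.

162–175 m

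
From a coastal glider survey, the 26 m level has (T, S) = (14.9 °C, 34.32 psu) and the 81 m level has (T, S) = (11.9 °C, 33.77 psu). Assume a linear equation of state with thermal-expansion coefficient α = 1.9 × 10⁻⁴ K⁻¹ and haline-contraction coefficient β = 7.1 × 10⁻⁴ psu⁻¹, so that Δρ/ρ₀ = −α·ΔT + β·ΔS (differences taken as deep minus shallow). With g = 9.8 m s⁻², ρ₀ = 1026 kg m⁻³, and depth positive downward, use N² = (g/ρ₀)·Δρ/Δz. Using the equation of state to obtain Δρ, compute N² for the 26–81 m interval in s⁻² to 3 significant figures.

ΔT = -3.0 K, ΔS = -0.55 psu (deep − shallow).
Δρ/ρ₀ = −αΔT + βΔS = 5.70 × 10⁻⁴ − 3.905 × 10⁻⁴ = 1.795 × 10⁻⁴, so Δρ ≈ 0.1842 kg m⁻³.
N² = (g/ρ₀)·Δρ/Δz = g·(Δρ/ρ₀)/Δz = 9.8 × 1.795 × 10⁻⁴ / 55 = 3.1984 × 10⁻⁵ s⁻² ≈ 3.20 × 10⁻⁵ s⁻².

3.20 × 10⁻⁵ s⁻²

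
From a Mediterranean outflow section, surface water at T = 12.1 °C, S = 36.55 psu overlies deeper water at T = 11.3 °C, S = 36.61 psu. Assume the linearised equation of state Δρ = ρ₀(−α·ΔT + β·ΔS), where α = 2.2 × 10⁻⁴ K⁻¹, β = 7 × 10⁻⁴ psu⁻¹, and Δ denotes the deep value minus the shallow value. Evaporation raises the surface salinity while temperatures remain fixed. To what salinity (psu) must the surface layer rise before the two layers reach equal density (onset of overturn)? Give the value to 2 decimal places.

Neutral buoyancy requires −α(T_deep − T_surf) + β(S_deep − S_surf′) = 0.
S_surf′ = S_deep − (α/β)·ΔT = 36.61 − (2.2 × 10⁻⁴/7 × 10⁻⁴)·(-0.8) = 36.8614 psu.
Increase required: 36.8614 − 36.55 = 0.3114 psu.

36.86 psu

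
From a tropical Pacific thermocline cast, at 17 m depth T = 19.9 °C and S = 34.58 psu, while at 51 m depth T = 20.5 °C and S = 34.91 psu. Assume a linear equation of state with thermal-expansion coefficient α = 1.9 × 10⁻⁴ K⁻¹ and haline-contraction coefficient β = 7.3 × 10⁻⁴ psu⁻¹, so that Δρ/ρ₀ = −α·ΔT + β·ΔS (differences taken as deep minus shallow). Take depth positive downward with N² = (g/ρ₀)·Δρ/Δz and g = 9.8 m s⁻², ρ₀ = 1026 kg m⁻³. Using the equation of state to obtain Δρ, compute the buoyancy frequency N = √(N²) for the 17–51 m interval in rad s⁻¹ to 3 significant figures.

6.05 × 10⁻³ rad s⁻¹

ΔT = +0.6 K, ΔS = +0.33 psu (deep − shallow).
Δρ/ρ₀ = −αΔT + βΔS = -1.14 × 10⁻⁴ + 2.409 × 10⁻⁴ = 1.269 × 10⁻⁴, so Δρ ≈ 0.1302 kg m⁻³.
N² = (g/ρ₀)·Δρ/Δz = g·(Δρ/ρ₀)/Δz = 9.8 × 1.269 × 10⁻⁴ / 34 = 3.6577 × 10⁻⁵ s⁻².
N = √(3.6577 × 10⁻⁵) = 6.0479 × 10⁻³ rad s⁻¹ ≈ 6.05 × 10⁻³ rad s⁻¹.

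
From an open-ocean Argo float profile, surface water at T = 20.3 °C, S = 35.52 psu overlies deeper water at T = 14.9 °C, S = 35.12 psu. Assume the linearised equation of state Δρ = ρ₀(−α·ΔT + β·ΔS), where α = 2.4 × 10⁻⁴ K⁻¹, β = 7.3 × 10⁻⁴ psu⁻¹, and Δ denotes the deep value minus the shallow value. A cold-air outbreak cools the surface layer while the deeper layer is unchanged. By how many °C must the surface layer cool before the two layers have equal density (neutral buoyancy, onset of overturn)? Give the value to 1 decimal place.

4.2 °C

Neutral buoyancy requires Δρ = 0, i.e. −α(T_deep − T_surf′) + β(S_deep − S_surf) = 0.
T_surf′ = T_deep − (β/α)·ΔS = 14.9 − (7.3 × 10⁻⁴/2.4 × 10⁻⁴)·(-0.40) = 16.117 °C.
Cooling required: 20.3 − (16.117) = 4.183 °C.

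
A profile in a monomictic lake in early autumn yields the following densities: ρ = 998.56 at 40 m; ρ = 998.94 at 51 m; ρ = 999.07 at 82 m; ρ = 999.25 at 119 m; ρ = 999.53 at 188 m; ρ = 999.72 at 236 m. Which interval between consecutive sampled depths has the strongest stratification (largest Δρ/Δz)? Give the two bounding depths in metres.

40–51 m

Compute the density gradient over each adjacent pair:
  40–51 m: Δρ/Δz = 0.38/11 = 0.035 kg m⁻⁴
  51–82 m: Δρ/Δz = 0.13/31 = 4.2 × 10⁻³ kg m⁻⁴
  82–119 m: Δρ/Δz = 0.18/37 = 4.9 × 10⁻³ kg m⁻⁴
  119–188 m: Δρ/Δz = 0.28/69 = 4.1 × 10⁻³ kg m⁻⁴
  188–236 m: Δρ/Δz = 0.19/48 = 4.0 × 10⁻³ kg m⁻⁴
The largest gradient is in the 40–51 m interval — the pycnocline.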